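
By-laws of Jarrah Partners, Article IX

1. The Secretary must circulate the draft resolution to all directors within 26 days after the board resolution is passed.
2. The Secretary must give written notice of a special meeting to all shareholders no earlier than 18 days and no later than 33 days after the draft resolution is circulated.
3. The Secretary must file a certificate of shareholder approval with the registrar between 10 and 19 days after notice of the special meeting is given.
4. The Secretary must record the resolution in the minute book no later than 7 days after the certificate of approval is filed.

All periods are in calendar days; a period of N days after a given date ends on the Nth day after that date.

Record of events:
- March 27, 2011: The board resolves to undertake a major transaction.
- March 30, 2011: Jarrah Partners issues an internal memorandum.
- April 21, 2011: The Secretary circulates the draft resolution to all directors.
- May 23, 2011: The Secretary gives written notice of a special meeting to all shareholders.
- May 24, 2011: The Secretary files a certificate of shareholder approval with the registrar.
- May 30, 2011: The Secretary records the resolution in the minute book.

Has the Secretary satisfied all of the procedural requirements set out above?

Step 1 — counting 26 days from March 27, 2011 (when the board resolution is passed) gives a deadline of April 22, 2011; April 21, 2011 is within that limit.
Step 2 — 18 and 33 days from April 21, 2011 (when the draft resolution is circulated) are May 9, 2011 and May 24, 2011 respectively; done May 23, 2011 — within the window.
Step 3 — 10 and 19 days from May 23, 2011 (when notice of the special meeting is given) are June 2, 2011 and June 11, 2011 respectively; done May 24, 2011 — 9 days before the window opened.

No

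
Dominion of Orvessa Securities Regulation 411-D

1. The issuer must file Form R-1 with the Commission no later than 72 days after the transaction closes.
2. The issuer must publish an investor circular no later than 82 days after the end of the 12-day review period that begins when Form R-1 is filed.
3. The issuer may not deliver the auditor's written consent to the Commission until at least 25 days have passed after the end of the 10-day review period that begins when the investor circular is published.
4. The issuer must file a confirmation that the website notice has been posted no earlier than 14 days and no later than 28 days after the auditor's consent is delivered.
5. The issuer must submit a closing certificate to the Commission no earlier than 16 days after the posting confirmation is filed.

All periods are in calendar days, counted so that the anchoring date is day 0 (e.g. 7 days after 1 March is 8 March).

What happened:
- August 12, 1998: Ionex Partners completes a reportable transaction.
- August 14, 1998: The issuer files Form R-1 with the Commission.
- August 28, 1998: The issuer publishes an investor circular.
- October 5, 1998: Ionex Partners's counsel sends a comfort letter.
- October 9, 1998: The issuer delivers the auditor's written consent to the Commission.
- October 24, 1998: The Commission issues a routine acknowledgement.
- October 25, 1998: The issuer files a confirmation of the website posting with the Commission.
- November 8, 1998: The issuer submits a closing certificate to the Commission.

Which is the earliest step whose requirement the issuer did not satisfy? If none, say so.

Step 1 — counting 72 days from August 12, 1998 (when the transaction closes) gives a deadline of October 23, 1998; done August 14, 1998 — timely.
Step 2 — counting 82 days from August 26, 1998 (end of the 12-day review period, which began when Form R-1 is filed on August 14, 1998) gives a deadline of November 16, 1998; August 28, 1998 is within that limit.
Step 3 — must wait 25 days from September 7, 1998 (end of the 10-day review period, which began when the investor circular is published on August 28, 1998), so not before October 2, 1998; done October 9, 1998, after the minimum wait.
Step 4 — 14 and 28 days from October 9, 1998 (when the auditor's consent is delivered) are October 23, 1998 and November 6, 1998 respectively; October 25, 1998 falls inside that range.
Step 5 — must wait 16 days from October 25, 1998 (when the posting confirmation is filed), so not before November 10, 1998; acted on November 8, 1998, 2 days prematurely.

Step 5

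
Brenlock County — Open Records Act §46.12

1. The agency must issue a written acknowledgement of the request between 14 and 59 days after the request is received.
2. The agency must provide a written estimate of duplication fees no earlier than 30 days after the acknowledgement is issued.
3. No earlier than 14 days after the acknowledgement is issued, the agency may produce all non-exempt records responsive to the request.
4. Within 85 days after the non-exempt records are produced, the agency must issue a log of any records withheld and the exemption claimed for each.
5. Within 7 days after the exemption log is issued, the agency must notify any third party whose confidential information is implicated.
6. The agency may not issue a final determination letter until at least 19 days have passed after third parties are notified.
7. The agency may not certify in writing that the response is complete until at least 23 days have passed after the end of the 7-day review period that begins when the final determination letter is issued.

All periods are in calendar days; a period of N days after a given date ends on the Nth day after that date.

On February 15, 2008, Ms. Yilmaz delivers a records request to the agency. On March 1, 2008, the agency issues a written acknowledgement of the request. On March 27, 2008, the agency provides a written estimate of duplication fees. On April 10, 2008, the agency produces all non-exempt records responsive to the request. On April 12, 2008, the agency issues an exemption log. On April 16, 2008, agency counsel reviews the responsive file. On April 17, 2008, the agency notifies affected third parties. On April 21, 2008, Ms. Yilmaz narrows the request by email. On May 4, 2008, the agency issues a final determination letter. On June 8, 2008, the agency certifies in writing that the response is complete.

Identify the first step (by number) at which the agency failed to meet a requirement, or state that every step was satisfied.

Step 1 — 14 and 59 days from February 15, 2008 (when the request is received) are February 29, 2008 and April 14, 2008 respectively; done March 1, 2008 — within the window.
Step 2 — must wait 30 days from March 1, 2008 (when the acknowledgement is issued), so not before March 31, 2008; acted on March 27, 2008, 4 days prematurely.

Step 2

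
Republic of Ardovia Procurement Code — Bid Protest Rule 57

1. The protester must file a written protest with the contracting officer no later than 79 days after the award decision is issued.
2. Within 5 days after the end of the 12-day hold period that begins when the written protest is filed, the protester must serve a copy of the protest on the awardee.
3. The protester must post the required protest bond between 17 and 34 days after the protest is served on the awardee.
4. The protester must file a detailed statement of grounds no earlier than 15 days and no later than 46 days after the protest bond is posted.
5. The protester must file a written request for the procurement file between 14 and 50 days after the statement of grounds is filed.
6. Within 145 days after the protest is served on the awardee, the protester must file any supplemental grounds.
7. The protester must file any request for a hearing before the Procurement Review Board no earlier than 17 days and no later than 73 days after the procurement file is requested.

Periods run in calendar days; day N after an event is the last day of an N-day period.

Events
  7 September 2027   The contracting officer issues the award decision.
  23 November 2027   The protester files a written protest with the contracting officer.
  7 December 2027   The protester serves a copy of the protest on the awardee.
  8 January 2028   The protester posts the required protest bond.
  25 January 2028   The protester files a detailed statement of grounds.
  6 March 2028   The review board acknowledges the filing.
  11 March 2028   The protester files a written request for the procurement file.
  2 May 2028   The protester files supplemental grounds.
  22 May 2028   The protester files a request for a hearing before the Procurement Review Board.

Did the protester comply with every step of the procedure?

(1) due by 7 September 2027 + 79 days = 25 November 2027; done 23 November 2027 — timely.
(2) due by 5 December 2027 + 5 days = 10 December 2027; completed 7 December 2027, before the deadline.
(3) the permitted window runs from 7 December 2027 + 17 = 24 December 2027 to 7 December 2027 + 34 = 10 January 2028; done 8 January 2028, which is between those dates.
(4) the permitted window runs from 8 January 2028 + 15 = 23 January 2028 to 8 January 2028 + 46 = 23 February 2028; done 25 January 2028 — within the window.
(5) the permitted window runs from 25 January 2028 + 14 = 8 February 2028 to 25 January 2028 + 50 = 15 March 2028; done 11 March 2028 — within the window.
(6) due by 7 December 2027 + 145 days = 30 April 2028; done 2 May 2028 — 2 days late.
That is the first point of non-compliance.

No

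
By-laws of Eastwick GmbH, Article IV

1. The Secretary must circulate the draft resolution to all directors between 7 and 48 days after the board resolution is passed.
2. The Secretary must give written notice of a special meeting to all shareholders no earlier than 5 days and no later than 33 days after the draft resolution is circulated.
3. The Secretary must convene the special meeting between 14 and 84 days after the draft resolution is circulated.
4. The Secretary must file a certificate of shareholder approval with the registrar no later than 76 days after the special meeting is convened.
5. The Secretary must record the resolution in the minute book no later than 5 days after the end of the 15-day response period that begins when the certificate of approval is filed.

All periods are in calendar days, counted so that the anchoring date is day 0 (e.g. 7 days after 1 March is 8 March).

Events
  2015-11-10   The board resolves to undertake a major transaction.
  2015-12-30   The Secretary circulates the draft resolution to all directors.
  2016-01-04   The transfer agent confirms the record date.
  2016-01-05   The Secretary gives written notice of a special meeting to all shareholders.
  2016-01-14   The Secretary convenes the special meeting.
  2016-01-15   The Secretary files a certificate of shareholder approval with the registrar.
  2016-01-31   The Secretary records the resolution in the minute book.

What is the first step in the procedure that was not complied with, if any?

Step 1 — 7 and 48 days from 2015-11-10 (when the board resolution is passed) are 2015-11-17 and 2015-12-28 respectively; 2015-12-30 is 2 days past the end of the window.
Later steps need not be reached.

Step 1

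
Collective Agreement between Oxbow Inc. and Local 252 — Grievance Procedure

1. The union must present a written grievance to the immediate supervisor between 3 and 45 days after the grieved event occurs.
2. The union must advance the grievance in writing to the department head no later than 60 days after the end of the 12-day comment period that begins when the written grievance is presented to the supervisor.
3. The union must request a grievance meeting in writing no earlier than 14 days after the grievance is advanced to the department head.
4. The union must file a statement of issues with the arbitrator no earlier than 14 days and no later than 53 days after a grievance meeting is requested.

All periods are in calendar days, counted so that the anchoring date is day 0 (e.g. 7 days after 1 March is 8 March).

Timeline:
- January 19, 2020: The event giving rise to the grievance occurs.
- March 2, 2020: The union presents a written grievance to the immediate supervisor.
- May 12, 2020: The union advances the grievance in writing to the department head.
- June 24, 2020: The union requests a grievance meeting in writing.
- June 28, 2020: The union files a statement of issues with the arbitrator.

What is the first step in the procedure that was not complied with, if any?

(1) the permitted window runs from January 19, 2020 + 3 = January 22, 2020 to January 19, 2020 + 45 = March 4, 2020; March 2, 2020 falls inside that range.
(2) due by March 14, 2020 + 60 days = May 13, 2020; completed May 12, 2020, before the deadline.
(3) permitted from May 12, 2020 + 14 days = May 26, 2020 onward; June 24, 2020 is on or after that date.
(4) the permitted window runs from June 24, 2020 + 14 = July 8, 2020 to June 24, 2020 + 53 = August 16, 2020; done June 28, 2020 — 10 days before the window opened.
That is the first point of non-compliance.

Step 4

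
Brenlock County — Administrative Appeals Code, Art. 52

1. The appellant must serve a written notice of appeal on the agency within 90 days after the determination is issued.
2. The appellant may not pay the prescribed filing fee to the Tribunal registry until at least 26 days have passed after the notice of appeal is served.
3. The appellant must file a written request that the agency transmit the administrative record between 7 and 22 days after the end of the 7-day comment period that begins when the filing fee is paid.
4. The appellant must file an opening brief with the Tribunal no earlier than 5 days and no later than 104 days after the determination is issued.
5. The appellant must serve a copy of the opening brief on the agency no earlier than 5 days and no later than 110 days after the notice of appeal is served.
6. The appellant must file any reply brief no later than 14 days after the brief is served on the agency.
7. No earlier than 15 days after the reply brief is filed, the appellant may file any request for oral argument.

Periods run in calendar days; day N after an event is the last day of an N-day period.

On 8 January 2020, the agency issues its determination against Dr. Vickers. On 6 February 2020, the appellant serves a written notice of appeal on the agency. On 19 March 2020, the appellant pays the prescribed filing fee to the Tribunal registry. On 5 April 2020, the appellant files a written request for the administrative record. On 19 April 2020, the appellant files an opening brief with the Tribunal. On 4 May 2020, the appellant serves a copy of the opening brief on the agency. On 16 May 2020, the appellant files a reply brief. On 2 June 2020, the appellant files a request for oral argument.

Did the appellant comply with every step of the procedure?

(1) due by 8 January 2020 + 90 days = 7 April 2020; completed 6 February 2020, before the deadline.
(2) permitted from 6 February 2020 + 26 days = 3 March 2020 onward; done 19 March 2020 — permitted.
(3) the permitted window runs from 26 March 2020 + 7 = 2 April 2020 to 26 March 2020 + 22 = 17 April 2020; done 5 April 2020 — within the window.
(4) the permitted window runs from 8 January 2020 + 5 = 13 January 2020 to 8 January 2020 + 104 = 21 April 2020; done 19 April 2020, which is between those dates.
(5) the permitted window runs from 6 February 2020 + 5 = 11 February 2020 to 6 February 2020 + 110 = 26 May 2020; done 4 May 2020, which is between those dates.
(6) due by 4 May 2020 + 14 days = 18 May 2020; done 16 May 2020 — timely.
(7) permitted from 16 May 2020 + 15 days = 31 May 2020 onward; done 2 June 2020, after the minimum wait.

Yes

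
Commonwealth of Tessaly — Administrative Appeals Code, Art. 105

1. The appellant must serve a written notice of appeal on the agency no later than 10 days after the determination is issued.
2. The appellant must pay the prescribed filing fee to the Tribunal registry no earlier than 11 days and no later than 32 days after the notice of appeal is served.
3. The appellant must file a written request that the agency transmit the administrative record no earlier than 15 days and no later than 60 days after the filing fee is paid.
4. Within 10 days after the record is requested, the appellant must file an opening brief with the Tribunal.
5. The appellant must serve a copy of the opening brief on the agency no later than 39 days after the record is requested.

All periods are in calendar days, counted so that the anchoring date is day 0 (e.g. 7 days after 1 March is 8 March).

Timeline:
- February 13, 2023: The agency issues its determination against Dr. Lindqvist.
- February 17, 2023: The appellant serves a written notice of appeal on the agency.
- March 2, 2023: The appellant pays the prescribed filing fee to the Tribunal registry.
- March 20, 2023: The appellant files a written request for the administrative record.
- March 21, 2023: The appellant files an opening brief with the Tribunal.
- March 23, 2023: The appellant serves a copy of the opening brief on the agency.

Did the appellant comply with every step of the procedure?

Step 1 — counting 10 days from February 13, 2023 (when the determination is issued) gives a deadline of February 23, 2023; February 17, 2023 is within that limit.
Step 2 — 11 and 32 days from February 17, 2023 (when the notice of appeal is served) are February 28, 2023 and March 21, 2023 respectively; done March 2, 2023, which is between those dates.
Step 3 — 15 and 60 days from March 2, 2023 (when the filing fee is paid) are March 17, 2023 and May 1, 2023 respectively; done March 20, 2023 — within the window.
Step 4 — counting 10 days from March 20, 2023 (when the record is requested) gives a deadline of March 30, 2023; completed March 21, 2023, before the deadline.
Step 5 — counting 39 days from March 20, 2023 (when the record is requested) gives a deadline of April 28, 2023; March 23, 2023 is within that limit.

Yes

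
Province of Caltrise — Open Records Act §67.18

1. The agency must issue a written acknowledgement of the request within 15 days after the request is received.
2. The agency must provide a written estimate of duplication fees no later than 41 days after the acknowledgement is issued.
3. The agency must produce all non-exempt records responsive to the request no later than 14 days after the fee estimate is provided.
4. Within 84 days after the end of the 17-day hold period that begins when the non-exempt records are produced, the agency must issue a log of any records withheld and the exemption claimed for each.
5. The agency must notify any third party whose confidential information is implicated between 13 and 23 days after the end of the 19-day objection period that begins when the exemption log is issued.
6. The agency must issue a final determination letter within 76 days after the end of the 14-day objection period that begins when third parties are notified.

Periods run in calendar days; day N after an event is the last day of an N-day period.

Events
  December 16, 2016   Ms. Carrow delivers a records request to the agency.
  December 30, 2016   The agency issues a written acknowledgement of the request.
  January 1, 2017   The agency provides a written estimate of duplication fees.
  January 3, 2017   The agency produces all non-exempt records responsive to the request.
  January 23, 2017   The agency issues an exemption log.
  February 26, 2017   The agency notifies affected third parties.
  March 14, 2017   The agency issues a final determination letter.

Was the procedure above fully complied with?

Yes

Step 1 — counting 15 days from December 16, 2016 (when the request is received) gives a deadline of December 31, 2016; December 30, 2016 is within that limit.
Step 2 — counting 41 days from December 30, 2016 (when the acknowledgement is issued) gives a deadline of February 9, 2017; done January 1, 2017 — timely.
Step 3 — counting 14 days from January 1, 2017 (when the fee estimate is provided) gives a deadline of January 15, 2017; completed January 3, 2017, before the deadline.
Step 4 — counting 84 days from January 20, 2017 (end of the 17-day hold period, which began when the non-exempt records are produced on January 3, 2017) gives a deadline of April 14, 2017; January 23, 2017 is within that limit.
Step 5 — 13 and 23 days from February 11, 2017 (end of the 19-day objection period, which began when the exemption log is issued on January 23, 2017) are February 24, 2017 and March 6, 2017 respectively; February 26, 2017 falls inside that range.
Step 6 — counting 76 days from March 12, 2017 (end of the 14-day objection period, which began when third parties are notified on February 26, 2017) gives a deadline of May 27, 2017; done March 14, 2017 — timely.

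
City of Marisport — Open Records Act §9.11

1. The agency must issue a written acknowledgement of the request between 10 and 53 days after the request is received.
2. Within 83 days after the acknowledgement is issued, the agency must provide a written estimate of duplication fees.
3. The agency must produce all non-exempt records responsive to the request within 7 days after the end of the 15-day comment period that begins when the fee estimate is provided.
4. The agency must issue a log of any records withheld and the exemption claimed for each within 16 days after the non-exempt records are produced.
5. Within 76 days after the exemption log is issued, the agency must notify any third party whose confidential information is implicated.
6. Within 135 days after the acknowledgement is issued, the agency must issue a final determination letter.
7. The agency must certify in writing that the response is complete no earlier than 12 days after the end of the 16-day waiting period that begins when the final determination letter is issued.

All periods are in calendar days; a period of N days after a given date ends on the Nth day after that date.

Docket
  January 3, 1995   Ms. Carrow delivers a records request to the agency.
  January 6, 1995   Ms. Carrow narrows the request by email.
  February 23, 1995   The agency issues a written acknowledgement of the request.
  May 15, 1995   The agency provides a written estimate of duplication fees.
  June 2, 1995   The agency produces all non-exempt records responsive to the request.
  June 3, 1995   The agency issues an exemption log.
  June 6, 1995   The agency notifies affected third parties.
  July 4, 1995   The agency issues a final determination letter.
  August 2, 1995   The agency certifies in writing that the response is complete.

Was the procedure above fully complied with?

(1) the permitted window runs from January 3, 1995 + 10 = January 13, 1995 to January 3, 1995 + 53 = February 25, 1995; February 23, 1995 falls inside that range.
(2) due by February 23, 1995 + 83 days = May 17, 1995; done May 15, 1995 — timely.
(3) due by May 30, 1995 + 7 days = June 6, 1995; done June 2, 1995 — timely.
(4) due by June 2, 1995 + 16 days = June 18, 1995; completed June 3, 1995, before the deadline.
(5) due by June 3, 1995 + 76 days = August 18, 1995; June 6, 1995 is within that limit.
(6) due by February 23, 1995 + 135 days = July 8, 1995; done July 4, 1995 — timely.
(7) permitted from July 20, 1995 + 12 days = August 1, 1995 onward; August 2, 1995 is on or after that date.

Yes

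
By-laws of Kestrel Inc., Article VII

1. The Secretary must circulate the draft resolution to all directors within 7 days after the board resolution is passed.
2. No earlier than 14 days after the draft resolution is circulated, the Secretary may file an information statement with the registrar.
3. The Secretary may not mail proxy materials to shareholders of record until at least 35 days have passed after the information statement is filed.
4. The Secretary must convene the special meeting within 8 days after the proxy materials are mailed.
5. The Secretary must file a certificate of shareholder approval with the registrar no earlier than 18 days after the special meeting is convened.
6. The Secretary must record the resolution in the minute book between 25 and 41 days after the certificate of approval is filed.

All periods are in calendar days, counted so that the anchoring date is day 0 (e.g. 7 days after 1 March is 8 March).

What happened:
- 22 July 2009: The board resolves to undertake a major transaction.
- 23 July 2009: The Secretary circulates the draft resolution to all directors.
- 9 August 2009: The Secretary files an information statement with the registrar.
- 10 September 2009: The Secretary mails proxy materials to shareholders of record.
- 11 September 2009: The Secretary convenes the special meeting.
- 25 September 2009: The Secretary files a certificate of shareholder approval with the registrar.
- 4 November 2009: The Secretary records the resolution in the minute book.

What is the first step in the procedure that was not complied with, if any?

Step 1 — counting 7 days from 22 July 2009 (when the board resolution is passed) gives a deadline of 29 July 2009; done 23 July 2009 — timely.
Step 2 — must wait 14 days from 23 July 2009 (when the draft resolution is circulated), so not before 6 August 2009; done 9 August 2009 — permitted.
Step 3 — must wait 35 days from 9 August 2009 (when the information statement is filed), so not before 13 September 2009; acted on 10 September 2009, 3 days prematurely.
The analysis stops there.

Step 3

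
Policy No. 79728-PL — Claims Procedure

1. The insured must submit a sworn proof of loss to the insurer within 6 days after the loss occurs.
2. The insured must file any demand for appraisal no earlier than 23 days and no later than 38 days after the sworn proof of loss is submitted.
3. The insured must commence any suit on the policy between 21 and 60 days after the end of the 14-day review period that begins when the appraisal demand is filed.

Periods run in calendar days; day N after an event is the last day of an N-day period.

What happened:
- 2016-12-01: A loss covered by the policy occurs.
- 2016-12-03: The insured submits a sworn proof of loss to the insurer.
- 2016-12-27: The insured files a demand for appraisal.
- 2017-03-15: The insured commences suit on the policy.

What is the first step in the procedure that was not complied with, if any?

Step 1 — counting 6 days from 2016-12-01 (when the loss occurs) gives a deadline of 2016-12-07; 2016-12-03 is within that limit.
Step 2 — 23 and 38 days from 2016-12-03 (when the sworn proof of loss is submitted) are 2016-12-26 and 2017-01-10 respectively; done 2016-12-27 — within the window.
Step 3 — 21 and 60 days from 2017-01-10 (end of the 14-day review period, which began when the appraisal demand is filed on 2016-12-27) are 2017-01-31 and 2017-03-11 respectively; done 2017-03-15 — 4 days after the window closed.

Step 3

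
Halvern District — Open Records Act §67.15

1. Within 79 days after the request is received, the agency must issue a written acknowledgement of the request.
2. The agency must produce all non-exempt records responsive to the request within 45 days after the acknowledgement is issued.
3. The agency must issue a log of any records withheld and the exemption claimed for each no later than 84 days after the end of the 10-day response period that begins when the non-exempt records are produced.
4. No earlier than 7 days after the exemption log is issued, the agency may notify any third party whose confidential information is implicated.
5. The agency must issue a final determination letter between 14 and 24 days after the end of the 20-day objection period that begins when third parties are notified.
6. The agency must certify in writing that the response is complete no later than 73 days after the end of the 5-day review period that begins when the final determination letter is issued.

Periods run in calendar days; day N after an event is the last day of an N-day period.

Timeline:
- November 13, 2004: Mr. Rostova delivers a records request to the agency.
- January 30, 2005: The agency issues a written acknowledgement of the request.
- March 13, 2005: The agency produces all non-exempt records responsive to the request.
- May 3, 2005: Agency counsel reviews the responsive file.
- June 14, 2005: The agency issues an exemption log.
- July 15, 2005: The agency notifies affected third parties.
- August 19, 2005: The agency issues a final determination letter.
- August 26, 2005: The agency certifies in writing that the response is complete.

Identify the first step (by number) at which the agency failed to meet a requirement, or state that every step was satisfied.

(1) due by November 13, 2004 + 79 days = January 31, 2005; completed January 30, 2005, before the deadline.
(2) due by January 30, 2005 + 45 days = March 16, 2005; completed March 13, 2005, before the deadline.
(3) due by March 23, 2005 + 84 days = June 15, 2005; June 14, 2005 is within that limit.
(4) permitted from June 14, 2005 + 7 days = June 21, 2005 onward; July 15, 2005 is on or after that date.
(5) the permitted window runs from August 4, 2005 + 14 = August 18, 2005 to August 4, 2005 + 24 = August 28, 2005; done August 19, 2005, which is between those dates.
(6) due by August 24, 2005 + 73 days = November 5, 2005; done August 26, 2005 — timely.

None — every step was satisfied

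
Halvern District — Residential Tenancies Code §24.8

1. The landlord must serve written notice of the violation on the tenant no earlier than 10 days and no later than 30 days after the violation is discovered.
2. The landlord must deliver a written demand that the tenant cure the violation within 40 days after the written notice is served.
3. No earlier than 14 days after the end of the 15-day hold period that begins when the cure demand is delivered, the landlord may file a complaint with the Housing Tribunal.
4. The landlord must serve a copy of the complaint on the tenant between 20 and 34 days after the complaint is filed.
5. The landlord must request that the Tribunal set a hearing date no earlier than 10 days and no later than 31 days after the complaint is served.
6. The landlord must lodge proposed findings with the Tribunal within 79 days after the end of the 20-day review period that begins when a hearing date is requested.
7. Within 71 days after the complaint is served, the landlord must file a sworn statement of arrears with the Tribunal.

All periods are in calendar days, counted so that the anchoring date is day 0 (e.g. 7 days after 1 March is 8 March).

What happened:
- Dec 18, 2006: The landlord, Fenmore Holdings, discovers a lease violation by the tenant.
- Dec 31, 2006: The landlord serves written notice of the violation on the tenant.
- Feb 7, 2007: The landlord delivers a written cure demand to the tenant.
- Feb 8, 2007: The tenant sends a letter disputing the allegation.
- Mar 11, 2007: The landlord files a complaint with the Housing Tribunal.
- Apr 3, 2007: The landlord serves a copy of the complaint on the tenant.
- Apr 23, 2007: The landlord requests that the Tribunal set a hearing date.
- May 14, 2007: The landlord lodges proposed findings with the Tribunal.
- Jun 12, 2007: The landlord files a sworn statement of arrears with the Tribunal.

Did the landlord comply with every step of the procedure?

Step 1: the window is 10–30 days after Dec 18, 2006 (when the violation is discovered), so Dec 28, 2006 through Jan 17, 2007; Dec 31, 2006 falls inside that range.
Step 2: 40 days after Dec 31, 2006 (when the written notice is served) is Feb 9, 2007; done Feb 7, 2007 — timely.
Step 3: the earliest permitted date is 14 days after Feb 22, 2007 (end of the 15-day hold period, which began when the cure demand is delivered on Feb 7, 2007), i.e. Mar 8, 2007; Mar 11, 2007 is on or after that date.
Step 4: the window is 20–34 days after Mar 11, 2007 (when the complaint is filed), so Mar 31, 2007 through Apr 14, 2007; done Apr 3, 2007 — within the window.
Step 5: the window is 10–31 days after Apr 3, 2007 (when the complaint is served), so Apr 13, 2007 through May 4, 2007; Apr 23, 2007 falls inside that range.
Step 6: 79 days after May 13, 2007 (end of the 20-day review period, which began when a hearing date is requested on Apr 23, 2007) is Jul 31, 2007; completed May 14, 2007, before the deadline.
Step 7: 71 days after Apr 3, 2007 (when the complaint is served) is Jun 13, 2007; Jun 12, 2007 is within that limit.

Yes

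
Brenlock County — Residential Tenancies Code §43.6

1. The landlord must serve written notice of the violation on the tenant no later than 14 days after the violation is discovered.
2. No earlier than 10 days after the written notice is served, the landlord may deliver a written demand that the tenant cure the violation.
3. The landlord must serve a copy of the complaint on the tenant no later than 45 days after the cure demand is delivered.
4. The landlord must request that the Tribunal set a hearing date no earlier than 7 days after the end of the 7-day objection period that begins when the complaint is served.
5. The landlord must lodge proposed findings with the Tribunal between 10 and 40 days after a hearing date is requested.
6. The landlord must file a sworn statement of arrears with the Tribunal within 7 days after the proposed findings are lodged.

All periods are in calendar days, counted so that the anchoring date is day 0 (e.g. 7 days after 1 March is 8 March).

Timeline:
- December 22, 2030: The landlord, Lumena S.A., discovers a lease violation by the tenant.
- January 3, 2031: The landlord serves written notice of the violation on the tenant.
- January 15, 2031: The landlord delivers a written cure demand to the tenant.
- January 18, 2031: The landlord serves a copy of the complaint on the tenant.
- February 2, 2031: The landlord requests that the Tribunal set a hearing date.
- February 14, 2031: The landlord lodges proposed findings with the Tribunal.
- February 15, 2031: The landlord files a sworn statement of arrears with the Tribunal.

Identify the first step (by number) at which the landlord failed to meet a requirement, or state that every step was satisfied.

Step 1: 14 days after December 22, 2030 (when the violation is discovered) is January 5, 2031; January 3, 2031 is within that limit.
Step 2: the earliest permitted date is 10 days after January 3, 2031 (when the written notice is served), i.e. January 13, 2031; done January 15, 2031, after the minimum wait.
Step 3: 45 days after January 15, 2031 (when the cure demand is delivered) is March 1, 2031; completed January 18, 2031, before the deadline.
Step 4: the earliest permitted date is 7 days after January 25, 2031 (end of the 7-day objection period, which began when the complaint is served on January 18, 2031), i.e. February 1, 2031; done February 2, 2031 — permitted.
Step 5: the window is 10–40 days after February 2, 2031 (when a hearing date is requested), so February 12, 2031 through March 14, 2031; February 14, 2031 falls inside that range.
Step 6: 7 days after February 14, 2031 (when the proposed findings are lodged) is February 21, 2031; completed February 15, 2031, before the deadline.

None — every step was satisfied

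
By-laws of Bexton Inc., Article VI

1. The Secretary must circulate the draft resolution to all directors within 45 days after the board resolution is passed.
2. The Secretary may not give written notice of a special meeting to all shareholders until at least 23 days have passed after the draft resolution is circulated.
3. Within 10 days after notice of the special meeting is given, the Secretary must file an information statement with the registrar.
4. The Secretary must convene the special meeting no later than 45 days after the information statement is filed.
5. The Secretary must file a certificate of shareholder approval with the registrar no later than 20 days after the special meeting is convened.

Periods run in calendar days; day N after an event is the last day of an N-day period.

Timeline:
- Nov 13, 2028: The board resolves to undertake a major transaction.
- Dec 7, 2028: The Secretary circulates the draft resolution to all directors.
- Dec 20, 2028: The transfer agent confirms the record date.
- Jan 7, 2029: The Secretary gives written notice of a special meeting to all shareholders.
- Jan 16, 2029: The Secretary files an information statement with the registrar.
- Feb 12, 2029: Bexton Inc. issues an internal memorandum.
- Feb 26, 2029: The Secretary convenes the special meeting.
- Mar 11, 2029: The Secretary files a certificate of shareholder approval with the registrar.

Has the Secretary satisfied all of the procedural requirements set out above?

Yes

Step 1: 45 days after Nov 13, 2028 (when the board resolution is passed) is Dec 28, 2028; done Dec 7, 2028 — timely.
Step 2: the earliest permitted date is 23 days after Dec 7, 2028 (when the draft resolution is circulated), i.e. Dec 30, 2028; done Jan 7, 2029 — permitted.
Step 3: 10 days after Jan 7, 2029 (when notice of the special meeting is given) is Jan 17, 2029; Jan 16, 2029 is within that limit.
Step 4: 45 days after Jan 16, 2029 (when the information statement is filed) is Mar 2, 2029; done Feb 26, 2029 — timely.
Step 5: 20 days after Feb 26, 2029 (when the special meeting is convened) is Mar 18, 2029; completed Mar 11, 2029, before the deadline.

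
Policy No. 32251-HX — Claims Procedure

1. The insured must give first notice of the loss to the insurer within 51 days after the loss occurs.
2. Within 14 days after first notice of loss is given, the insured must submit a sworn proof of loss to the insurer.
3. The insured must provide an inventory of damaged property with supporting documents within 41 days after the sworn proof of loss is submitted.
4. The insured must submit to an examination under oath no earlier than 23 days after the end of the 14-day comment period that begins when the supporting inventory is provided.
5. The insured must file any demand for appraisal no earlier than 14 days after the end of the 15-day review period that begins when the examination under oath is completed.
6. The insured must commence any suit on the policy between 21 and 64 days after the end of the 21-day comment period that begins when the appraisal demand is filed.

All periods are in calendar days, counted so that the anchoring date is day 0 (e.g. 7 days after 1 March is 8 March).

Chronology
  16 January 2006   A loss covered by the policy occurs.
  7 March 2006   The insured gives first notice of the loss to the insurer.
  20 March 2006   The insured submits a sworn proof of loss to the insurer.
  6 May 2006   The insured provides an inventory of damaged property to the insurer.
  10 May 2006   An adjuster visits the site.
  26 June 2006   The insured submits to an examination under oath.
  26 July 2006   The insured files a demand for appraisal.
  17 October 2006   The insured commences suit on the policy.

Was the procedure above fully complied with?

No

Step 1: 51 days after 16 January 2006 (when the loss occurs) is 8 March 2006; completed 7 March 2006, before the deadline.
Step 2: 14 days after 7 March 2006 (when first notice of loss is given) is 21 March 2006; 20 March 2006 is within that limit.
Step 3: 41 days after 20 March 2006 (when the sworn proof of loss is submitted) is 30 April 2006; done 6 May 2006 — 6 days late.
Later steps need not be reached.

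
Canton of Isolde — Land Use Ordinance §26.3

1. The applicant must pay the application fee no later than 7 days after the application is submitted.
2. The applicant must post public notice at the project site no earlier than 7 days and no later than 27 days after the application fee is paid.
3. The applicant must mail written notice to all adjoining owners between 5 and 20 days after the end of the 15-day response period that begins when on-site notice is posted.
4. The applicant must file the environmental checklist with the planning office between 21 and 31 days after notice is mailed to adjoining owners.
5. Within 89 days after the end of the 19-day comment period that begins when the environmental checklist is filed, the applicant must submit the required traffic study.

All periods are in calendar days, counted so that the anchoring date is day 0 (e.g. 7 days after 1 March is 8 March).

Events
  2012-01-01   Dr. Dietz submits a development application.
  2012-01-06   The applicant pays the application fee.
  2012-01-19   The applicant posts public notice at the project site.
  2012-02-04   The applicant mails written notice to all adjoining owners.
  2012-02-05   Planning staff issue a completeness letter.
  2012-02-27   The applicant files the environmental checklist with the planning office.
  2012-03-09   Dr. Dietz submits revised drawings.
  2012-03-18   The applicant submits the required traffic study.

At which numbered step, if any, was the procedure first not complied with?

(1) due by 2012-01-01 + 7 days = 2012-01-08; done 2012-01-06 — timely.
(2) the permitted window runs from 2012-01-06 + 7 = 2012-01-13 to 2012-01-06 + 27 = 2012-02-02; done 2012-01-19 — within the window.
(3) the permitted window runs from 2012-02-03 + 5 = 2012-02-08 to 2012-02-03 + 20 = 2012-02-23; done 2012-02-04 — 4 days before the window opened.

Step 3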